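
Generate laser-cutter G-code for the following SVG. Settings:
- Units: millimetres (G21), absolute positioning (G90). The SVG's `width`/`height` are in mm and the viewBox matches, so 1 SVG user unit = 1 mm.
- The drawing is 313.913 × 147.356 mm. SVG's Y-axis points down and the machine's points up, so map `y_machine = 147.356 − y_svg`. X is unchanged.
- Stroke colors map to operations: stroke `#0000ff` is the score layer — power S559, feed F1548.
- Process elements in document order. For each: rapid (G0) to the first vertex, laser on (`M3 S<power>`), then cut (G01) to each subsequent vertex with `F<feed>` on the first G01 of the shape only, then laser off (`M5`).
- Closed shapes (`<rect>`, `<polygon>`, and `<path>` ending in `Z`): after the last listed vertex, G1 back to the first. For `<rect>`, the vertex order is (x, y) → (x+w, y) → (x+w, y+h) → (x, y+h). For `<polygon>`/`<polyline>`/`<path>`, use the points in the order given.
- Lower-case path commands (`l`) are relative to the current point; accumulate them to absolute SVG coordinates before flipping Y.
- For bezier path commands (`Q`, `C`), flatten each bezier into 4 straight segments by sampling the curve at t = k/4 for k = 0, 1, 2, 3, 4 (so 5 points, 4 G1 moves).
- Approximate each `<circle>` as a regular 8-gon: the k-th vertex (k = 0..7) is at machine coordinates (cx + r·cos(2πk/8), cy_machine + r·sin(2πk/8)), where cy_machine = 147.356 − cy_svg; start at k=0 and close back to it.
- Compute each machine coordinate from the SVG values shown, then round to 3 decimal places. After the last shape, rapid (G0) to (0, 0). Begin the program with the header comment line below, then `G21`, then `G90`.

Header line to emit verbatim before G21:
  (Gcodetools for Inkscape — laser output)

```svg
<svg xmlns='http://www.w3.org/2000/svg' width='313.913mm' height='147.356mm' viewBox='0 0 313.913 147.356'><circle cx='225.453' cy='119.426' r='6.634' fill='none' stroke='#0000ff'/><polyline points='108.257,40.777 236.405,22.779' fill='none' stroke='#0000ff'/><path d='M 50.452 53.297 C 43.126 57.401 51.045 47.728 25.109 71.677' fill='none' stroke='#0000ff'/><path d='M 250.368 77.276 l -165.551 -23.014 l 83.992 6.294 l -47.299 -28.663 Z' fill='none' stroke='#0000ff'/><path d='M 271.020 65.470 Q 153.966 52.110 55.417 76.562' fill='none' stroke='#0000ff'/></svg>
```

(Gcodetools for Inkscape — laser output)
G21
G90
G0 X232.087 Y27.930
M3 S559
G01 X230.144 Y32.621 F1548
G01 X225.453 Y34.564
G01 X220.762 Y32.621
G01 X218.819 Y27.930
G01 X220.762 Y23.239
G01 X225.453 Y21.296
G01 X230.144 Y23.239
G01 X232.087 Y27.930
M5
G0 X108.257 Y106.579
M3 S559
G01 X236.405 Y124.577 F1548
M5
G0 X50.452 Y94.059
M3 S559
G01 X47.049 Y92.824 F1548
G01 X44.759 Y92.311
G01 X38.980 Y88.077
G01 X25.109 Y75.679
M5
G0 X250.368 Y70.080
M3 S559
G01 X84.817 Y93.094 F1548
G01 X168.809 Y86.800
G01 X121.510 Y115.463
G01 X250.368 Y70.080
M5
G0 X271.020 Y81.886
M3 S559
G01 X213.650 Y86.203 F1548
G01 X158.592 Y85.793
G01 X105.848 Y80.657
G01 X55.417 Y70.794
M5
G0 X0.000 Y0.000

viewBox `0 0 313.913 147.356` with mm width/height → 1 unit = 1 mm. Flip: y_m = 147.356 − y_svg.

**Shape 1** — `<circle>` circle, stroke `#0000ff` → score (S559, F1548). Machine vertices: (232.087,27.930) → (230.144,32.621) → (225.453,34.564) → (220.762,32.621) → (218.819,27.930) → (220.762,23.239) → (225.453,21.296) → (230.144,23.239) → (232.087,27.930). Closed: final G1 returns to the first vertex.

**Shape 2** — `<polyline>` line segment, stroke `#0000ff` → score (S559, F1548). Machine vertices: (108.257,106.579) → (236.405,124.577). Open path.

**Shape 3** — `<path>` cubic bezier, stroke `#0000ff` → score (S559, F1548). Control points (SVG): P0=(50.452,53.297), P1=(43.126,57.401), P2=(51.045,47.728), P3=(25.109,71.677); sampled at t=k/4. Machine vertices: (50.452,94.059) → (47.049,92.824) → (44.759,92.311) → (38.980,88.077) → (25.109,75.679). Open path.

**Shape 4** — `<path>` closed polygon, stroke `#0000ff` → score (S559, F1548). Machine vertices: (250.368,70.080) → (84.817,93.094) → (168.809,86.800) → (121.510,115.463) → (250.368,70.080). Closed: final G1 returns to the first vertex.

**Shape 5** — `<path>` quadratic bezier, stroke `#0000ff` → score (S559, F1548). Control points (SVG): P0=(271.020,65.470), P1=(153.966,52.110), P2=(55.417,76.562); sampled at t=k/4. Machine vertices: (271.020,81.886) → (213.650,86.203) → (158.592,85.793) → (105.848,80.657) → (55.417,70.794). Open path.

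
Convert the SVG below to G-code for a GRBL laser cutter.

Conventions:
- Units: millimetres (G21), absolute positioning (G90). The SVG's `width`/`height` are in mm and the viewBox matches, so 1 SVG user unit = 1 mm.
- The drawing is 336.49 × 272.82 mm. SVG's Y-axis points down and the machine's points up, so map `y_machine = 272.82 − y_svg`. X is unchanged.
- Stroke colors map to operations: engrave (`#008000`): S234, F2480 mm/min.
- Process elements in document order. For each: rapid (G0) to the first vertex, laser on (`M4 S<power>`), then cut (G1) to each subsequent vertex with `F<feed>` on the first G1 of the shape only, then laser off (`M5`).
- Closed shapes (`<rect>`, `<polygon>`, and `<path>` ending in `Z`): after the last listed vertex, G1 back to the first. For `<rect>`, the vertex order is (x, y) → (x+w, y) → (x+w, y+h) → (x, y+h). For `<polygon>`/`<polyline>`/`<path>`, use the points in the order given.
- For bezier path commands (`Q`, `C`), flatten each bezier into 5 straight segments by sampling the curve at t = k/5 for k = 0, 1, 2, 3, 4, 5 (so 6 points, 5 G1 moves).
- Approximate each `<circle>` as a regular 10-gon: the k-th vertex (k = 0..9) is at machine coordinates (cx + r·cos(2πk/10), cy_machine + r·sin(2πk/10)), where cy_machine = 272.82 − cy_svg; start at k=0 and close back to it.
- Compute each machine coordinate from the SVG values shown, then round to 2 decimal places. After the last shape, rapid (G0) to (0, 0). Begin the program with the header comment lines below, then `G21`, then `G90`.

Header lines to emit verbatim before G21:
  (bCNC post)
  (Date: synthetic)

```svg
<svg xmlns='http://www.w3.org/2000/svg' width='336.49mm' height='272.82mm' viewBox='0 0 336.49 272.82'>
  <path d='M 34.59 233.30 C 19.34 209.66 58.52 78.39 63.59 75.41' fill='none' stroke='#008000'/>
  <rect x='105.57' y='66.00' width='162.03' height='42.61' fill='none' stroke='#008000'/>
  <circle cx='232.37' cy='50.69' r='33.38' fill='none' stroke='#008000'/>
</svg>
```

Since the viewBox matches the mm dimensions, user units are millimetres directly. The only transform is the Y-flip y_m = 272.82 − y_svg.

Shape 1 is a cubic bezier drawn with `<path>`. Its stroke #008000 means engrave at S234, F2480. After flipping Y the toolpath is (34.59,39.52) → (31.26,64.73) → (36.75,104.45) → (46.80,147.35) → (57.16,182.11) → (63.59,197.41).

Shape 2 is a rectangle drawn with `<rect>`. Its stroke #008000 means engrave at S234, F2480. After flipping Y the toolpath is (105.57,206.82) → (267.60,206.82) → (267.60,164.21) → (105.57,164.21) → (105.57,206.82), returning to the start.

Shape 3 is a circle drawn with `<circle>`. Its stroke #008000 means engrave at S234, F2480. After flipping Y the toolpath is (265.75,222.13) → (259.37,241.75) → (242.68,253.88) → (222.06,253.88) → (205.37,241.75) → (198.99,222.13) → (205.37,202.51) → (222.06,190.38) → (242.68,190.38) → (259.37,202.51) → (265.75,222.13), returning to the start.

(bCNC post)
(Date: synthetic)
G21
G90
G0 X34.59 Y39.52
M4 S234
G1 X31.26 Y64.73 F2480
G1 X36.75 Y104.45
G1 X46.80 Y147.35
G1 X57.16 Y182.11
G1 X63.59 Y197.41
M5
G0 X105.57 Y206.82
M4 S234
G1 X267.60 Y206.82 F2480
G1 X267.60 Y164.21
G1 X105.57 Y164.21
G1 X105.57 Y206.82
M5
G0 X265.75 Y222.13
M4 S234
G1 X259.37 Y241.75 F2480
G1 X242.68 Y253.88
G1 X222.06 Y253.88
G1 X205.37 Y241.75
G1 X198.99 Y222.13
G1 X205.37 Y202.51
G1 X222.06 Y190.38
G1 X242.68 Y190.38
G1 X259.37 Y202.51
G1 X265.75 Y222.13
M5
G0 X0.00 Y0.00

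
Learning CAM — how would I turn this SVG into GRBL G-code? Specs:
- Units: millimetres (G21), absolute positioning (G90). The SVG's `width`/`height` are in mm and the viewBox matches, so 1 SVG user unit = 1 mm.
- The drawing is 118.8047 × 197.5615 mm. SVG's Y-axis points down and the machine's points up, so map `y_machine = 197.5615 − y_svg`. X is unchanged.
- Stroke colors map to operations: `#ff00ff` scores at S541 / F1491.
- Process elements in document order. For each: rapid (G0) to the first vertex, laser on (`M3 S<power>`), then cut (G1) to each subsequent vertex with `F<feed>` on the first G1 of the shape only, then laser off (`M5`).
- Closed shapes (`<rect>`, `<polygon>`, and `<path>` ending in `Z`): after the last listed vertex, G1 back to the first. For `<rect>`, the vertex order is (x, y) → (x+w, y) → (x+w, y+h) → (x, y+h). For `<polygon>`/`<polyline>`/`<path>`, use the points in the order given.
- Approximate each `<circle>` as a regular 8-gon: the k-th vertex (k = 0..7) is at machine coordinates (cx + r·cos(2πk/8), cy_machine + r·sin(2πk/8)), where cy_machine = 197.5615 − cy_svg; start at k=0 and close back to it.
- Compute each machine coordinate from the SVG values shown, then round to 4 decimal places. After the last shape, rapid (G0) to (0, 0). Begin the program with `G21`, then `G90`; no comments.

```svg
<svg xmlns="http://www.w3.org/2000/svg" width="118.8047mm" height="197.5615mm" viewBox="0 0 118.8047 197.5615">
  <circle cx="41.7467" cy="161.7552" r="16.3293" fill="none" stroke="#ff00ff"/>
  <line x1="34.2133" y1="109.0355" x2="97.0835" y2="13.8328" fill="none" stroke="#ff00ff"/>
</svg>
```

1 u = 1 mm; y_m = 197.5615 − y.

[1] `<circle>` circle, #ff00ff→score S541 F1491: (58.0760,35.8063) → (53.2933,47.3529) → (41.7467,52.1356) → (30.2001,47.3529) → (25.4174,35.8063) → (30.2001,24.2597) → (41.7467,19.4770) → (53.2933,24.2597) → (58.0760,35.8063) (closed)

[2] `<line>` line segment, #ff00ff→score S541 F1491: (34.2133,88.5260) → (97.0835,183.7287)

G21
G90
G0 X58.0760 Y35.8063
M3 S541
G1 X53.2933 Y47.3529 F1491
G1 X41.7467 Y52.1356
G1 X30.2001 Y47.3529
G1 X25.4174 Y35.8063
G1 X30.2001 Y24.2597
G1 X41.7467 Y19.4770
G1 X53.2933 Y24.2597
G1 X58.0760 Y35.8063
M5
G0 X34.2133 Y88.5260
M3 S541
G1 X97.0835 Y183.7287 F1491
M5
G0 X0.0000 Y0.0000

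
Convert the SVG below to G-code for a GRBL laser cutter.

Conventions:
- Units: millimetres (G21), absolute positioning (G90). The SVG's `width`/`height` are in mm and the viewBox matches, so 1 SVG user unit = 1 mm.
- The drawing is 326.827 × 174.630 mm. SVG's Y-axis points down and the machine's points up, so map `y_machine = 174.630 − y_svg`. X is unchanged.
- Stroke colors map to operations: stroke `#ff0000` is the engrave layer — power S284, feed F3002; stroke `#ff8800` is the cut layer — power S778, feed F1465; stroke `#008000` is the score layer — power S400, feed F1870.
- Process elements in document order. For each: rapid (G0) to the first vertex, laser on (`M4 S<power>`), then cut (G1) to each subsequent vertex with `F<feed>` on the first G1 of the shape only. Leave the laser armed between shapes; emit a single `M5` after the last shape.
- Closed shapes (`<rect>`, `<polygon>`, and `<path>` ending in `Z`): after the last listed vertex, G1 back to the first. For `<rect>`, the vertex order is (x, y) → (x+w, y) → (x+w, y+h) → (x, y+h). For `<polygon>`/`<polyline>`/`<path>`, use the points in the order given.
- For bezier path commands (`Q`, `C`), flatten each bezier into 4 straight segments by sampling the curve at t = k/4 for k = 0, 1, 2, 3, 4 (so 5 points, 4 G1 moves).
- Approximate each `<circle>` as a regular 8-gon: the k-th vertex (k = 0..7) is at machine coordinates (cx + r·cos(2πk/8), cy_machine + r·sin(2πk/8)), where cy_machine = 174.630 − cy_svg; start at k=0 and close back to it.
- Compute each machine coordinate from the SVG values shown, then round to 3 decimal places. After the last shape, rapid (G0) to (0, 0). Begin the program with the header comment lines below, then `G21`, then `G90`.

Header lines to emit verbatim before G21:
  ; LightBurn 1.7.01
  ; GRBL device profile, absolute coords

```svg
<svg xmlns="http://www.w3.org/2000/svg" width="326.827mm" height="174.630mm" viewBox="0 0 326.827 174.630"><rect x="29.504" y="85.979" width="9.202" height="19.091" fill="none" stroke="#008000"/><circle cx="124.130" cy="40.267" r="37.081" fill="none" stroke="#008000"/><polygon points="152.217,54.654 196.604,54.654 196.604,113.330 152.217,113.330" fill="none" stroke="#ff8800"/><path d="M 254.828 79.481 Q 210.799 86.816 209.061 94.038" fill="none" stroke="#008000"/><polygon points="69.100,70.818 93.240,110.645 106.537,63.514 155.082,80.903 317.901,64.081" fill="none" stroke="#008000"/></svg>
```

Since the viewBox matches the mm dimensions, user units are millimetres directly. The only transform is the Y-flip y_m = 174.630 − y_svg.

Shape 1 is a rectangle drawn with `<rect>`. Its stroke #008000 means score at S400, F1870. After flipping Y the toolpath is (29.504,88.651) → (38.706,88.651) → (38.706,69.560) → (29.504,69.560) → (29.504,88.651), returning to the start.

Shape 2 is a circle drawn with `<circle>`. Its stroke #008000 means score at S400, F1870. After flipping Y the toolpath is (161.211,134.363) → (150.350,160.583) → (124.130,171.444) → (97.910,160.583) → (87.049,134.363) → (97.910,108.143) → (124.130,97.282) → (150.350,108.143) → (161.211,134.363), returning to the start.

Shape 3 is a rectangle drawn with `<polygon>`. Its stroke #ff8800 means cut at S778, F1465. After flipping Y the toolpath is (152.217,119.976) → (196.604,119.976) → (196.604,61.300) → (152.217,61.300) → (152.217,119.976), returning to the start.

Shape 4 is a quadratic bezier drawn with `<path>`. Its stroke #008000 means score at S400, F1870. After flipping Y the toolpath is (254.828,95.149) → (235.457,91.489) → (221.372,87.842) → (212.573,84.210) → (209.061,80.592).

Shape 5 is a closed polygon drawn with `<polygon>`. Its stroke #008000 means score at S400, F1870. After flipping Y the toolpath is (69.100,103.812) → (93.240,63.985) → (106.537,111.116) → (155.082,93.727) → (317.901,110.549) → (69.100,103.812), returning to the start.

; LightBurn 1.7.01
; GRBL device profile, absolute coords
G21
G90
G0 X29.504 Y88.651
M4 S400
G1 X38.706 Y88.651 F1870
G1 X38.706 Y69.560
G1 X29.504 Y69.560
G1 X29.504 Y88.651
G0 X161.211 Y134.363
M4 S400
G1 X150.350 Y160.583 F1870
G1 X124.130 Y171.444
G1 X97.910 Y160.583
G1 X87.049 Y134.363
G1 X97.910 Y108.143
G1 X124.130 Y97.282
G1 X150.350 Y108.143
G1 X161.211 Y134.363
G0 X152.217 Y119.976
M4 S778
G1 X196.604 Y119.976 F1465
G1 X196.604 Y61.300
G1 X152.217 Y61.300
G1 X152.217 Y119.976
G0 X254.828 Y95.149
M4 S400
G1 X235.457 Y91.489 F1870
G1 X221.372 Y87.842
G1 X212.573 Y84.210
G1 X209.061 Y80.592
G0 X69.100 Y103.812
M4 S400
G1 X93.240 Y63.985 F1870
G1 X106.537 Y111.116
G1 X155.082 Y93.727
G1 X317.901 Y110.549
G1 X69.100 Y103.812
M5
G0 X0.000 Y0.000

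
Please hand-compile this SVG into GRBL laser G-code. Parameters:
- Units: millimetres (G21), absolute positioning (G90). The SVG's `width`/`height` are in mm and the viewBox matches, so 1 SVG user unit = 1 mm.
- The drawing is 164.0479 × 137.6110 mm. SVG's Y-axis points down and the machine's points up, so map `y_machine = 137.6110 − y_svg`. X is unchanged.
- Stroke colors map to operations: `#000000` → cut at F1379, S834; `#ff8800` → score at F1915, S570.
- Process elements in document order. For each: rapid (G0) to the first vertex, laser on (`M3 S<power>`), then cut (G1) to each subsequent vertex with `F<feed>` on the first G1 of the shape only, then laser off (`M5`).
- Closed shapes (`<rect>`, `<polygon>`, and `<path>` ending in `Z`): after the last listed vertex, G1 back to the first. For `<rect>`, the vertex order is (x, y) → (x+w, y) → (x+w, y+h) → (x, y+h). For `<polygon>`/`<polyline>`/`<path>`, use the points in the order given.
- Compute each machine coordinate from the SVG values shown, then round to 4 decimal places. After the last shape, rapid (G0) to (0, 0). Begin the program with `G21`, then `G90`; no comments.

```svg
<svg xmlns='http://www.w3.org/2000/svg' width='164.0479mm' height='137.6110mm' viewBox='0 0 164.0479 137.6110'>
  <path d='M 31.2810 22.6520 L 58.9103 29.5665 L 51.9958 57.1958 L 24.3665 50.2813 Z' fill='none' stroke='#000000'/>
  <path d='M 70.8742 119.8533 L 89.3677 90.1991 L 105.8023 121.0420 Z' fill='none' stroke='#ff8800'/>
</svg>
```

viewBox `0 0 164.0479 137.6110` with mm width/height → 1 unit = 1 mm. Flip: y_m = 137.6110 − y_svg.

**Shape 1** — `<path>` regular polygon, stroke `#000000` → cut (S834, F1379). Machine vertices: (31.2810,114.9590) → (58.9103,108.0445) → (51.9958,80.4152) → (24.3665,87.3297) → (31.2810,114.9590). Closed: final G1 returns to the first vertex.

**Shape 2** — `<path>` regular polygon, stroke `#ff8800` → score (S570, F1915). Machine vertices: (70.8742,17.7577) → (89.3677,47.4119) → (105.8023,16.5690) → (70.8742,17.7577). Closed: final G1 returns to the first vertex.

G21
G90
G0 X31.2810 Y114.9590
M3 S834
G1 X58.9103 Y108.0445 F1379
G1 X51.9958 Y80.4152
G1 X24.3665 Y87.3297
G1 X31.2810 Y114.9590
M5
G0 X70.8742 Y17.7577
M3 S570
G1 X89.3677 Y47.4119 F1915
G1 X105.8023 Y16.5690
G1 X70.8742 Y17.7577
M5
G0 X0.0000 Y0.0000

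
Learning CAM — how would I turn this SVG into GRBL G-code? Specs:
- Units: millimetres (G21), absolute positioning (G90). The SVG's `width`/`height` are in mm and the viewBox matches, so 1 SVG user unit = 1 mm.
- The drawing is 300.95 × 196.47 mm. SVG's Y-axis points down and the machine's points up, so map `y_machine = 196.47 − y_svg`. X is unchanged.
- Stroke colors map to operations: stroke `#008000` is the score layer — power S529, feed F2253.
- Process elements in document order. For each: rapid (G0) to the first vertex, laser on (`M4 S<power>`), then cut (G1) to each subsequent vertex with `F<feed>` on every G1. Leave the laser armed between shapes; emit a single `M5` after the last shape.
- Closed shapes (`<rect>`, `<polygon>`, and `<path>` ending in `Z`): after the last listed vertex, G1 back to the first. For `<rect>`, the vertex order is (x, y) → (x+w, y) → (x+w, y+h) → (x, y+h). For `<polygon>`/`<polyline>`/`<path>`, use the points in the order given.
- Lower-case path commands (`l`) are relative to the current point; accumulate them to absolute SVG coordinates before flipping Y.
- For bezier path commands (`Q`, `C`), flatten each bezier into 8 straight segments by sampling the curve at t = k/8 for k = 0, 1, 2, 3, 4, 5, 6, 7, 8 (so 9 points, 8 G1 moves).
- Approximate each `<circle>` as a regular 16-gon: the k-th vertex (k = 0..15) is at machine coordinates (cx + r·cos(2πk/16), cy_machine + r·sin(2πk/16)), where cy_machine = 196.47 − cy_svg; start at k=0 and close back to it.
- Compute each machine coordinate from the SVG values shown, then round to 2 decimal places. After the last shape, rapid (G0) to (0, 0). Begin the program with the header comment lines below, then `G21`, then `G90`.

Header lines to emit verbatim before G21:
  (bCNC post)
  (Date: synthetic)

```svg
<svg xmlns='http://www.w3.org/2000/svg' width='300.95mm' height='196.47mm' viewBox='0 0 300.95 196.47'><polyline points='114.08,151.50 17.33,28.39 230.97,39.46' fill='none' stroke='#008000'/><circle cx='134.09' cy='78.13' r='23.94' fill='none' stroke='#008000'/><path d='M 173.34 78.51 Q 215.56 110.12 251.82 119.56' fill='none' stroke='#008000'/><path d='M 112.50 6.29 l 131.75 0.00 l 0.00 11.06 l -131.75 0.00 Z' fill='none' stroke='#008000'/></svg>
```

1 u = 1 mm; y_m = 196.47 − y.

[1] `<polyline>` open polyline, #008000→score S529 F2253: (114.08,44.97) → (17.33,168.08) → (230.97,157.01)

[2] `<circle>` circle, #008000→score S529 F2253: (158.03,118.34) → (156.21,127.50) → (151.02,135.27) → (143.25,140.46) → (134.09,142.28) → (124.93,140.46) → (117.16,135.27) → (111.97,127.50) → (110.15,118.34) → (111.97,109.18) → (117.16,101.41) → (124.93,96.22) → (134.09,94.40) → (143.25,96.22) → (151.02,101.41) → (156.21,109.18) → (158.03,118.34) (closed)

[3] `<path>` quadratic bezier, #008000→score S529 F2253: (173.34,117.96) → (183.80,110.40) → (194.08,103.54) → (204.17,97.37) → (214.07,91.89) → (223.79,87.11) → (233.32,83.02) → (242.66,79.62) → (251.82,76.91)

[4] `<path>` rectangle, #008000→score S529 F2253: (112.50,190.18) → (244.25,190.18) → (244.25,179.12) → (112.50,179.12) → (112.50,190.18) (closed)

(bCNC post)
(Date: synthetic)
G21
G90
G0 X114.08 Y44.97
M4 S529
G1 X17.33 Y168.08 F2253
G1 X230.97 Y157.01 F2253
G0 X158.03 Y118.34
M4 S529
G1 X156.21 Y127.50 F2253
G1 X151.02 Y135.27 F2253
G1 X143.25 Y140.46 F2253
G1 X134.09 Y142.28 F2253
G1 X124.93 Y140.46 F2253
G1 X117.16 Y135.27 F2253
G1 X111.97 Y127.50 F2253
G1 X110.15 Y118.34 F2253
G1 X111.97 Y109.18 F2253
G1 X117.16 Y101.41 F2253
G1 X124.93 Y96.22 F2253
G1 X134.09 Y94.40 F2253
G1 X143.25 Y96.22 F2253
G1 X151.02 Y101.41 F2253
G1 X156.21 Y109.18 F2253
G1 X158.03 Y118.34 F2253
G0 X173.34 Y117.96
M4 S529
G1 X183.80 Y110.40 F2253
G1 X194.08 Y103.54 F2253
G1 X204.17 Y97.37 F2253
G1 X214.07 Y91.89 F2253
G1 X223.79 Y87.11 F2253
G1 X233.32 Y83.02 F2253
G1 X242.66 Y79.62 F2253
G1 X251.82 Y76.91 F2253
G0 X112.50 Y190.18
M4 S529
G1 X244.25 Y190.18 F2253
G1 X244.25 Y179.12 F2253
G1 X112.50 Y179.12 F2253
G1 X112.50 Y190.18 F2253
M5
G0 X0.00 Y0.00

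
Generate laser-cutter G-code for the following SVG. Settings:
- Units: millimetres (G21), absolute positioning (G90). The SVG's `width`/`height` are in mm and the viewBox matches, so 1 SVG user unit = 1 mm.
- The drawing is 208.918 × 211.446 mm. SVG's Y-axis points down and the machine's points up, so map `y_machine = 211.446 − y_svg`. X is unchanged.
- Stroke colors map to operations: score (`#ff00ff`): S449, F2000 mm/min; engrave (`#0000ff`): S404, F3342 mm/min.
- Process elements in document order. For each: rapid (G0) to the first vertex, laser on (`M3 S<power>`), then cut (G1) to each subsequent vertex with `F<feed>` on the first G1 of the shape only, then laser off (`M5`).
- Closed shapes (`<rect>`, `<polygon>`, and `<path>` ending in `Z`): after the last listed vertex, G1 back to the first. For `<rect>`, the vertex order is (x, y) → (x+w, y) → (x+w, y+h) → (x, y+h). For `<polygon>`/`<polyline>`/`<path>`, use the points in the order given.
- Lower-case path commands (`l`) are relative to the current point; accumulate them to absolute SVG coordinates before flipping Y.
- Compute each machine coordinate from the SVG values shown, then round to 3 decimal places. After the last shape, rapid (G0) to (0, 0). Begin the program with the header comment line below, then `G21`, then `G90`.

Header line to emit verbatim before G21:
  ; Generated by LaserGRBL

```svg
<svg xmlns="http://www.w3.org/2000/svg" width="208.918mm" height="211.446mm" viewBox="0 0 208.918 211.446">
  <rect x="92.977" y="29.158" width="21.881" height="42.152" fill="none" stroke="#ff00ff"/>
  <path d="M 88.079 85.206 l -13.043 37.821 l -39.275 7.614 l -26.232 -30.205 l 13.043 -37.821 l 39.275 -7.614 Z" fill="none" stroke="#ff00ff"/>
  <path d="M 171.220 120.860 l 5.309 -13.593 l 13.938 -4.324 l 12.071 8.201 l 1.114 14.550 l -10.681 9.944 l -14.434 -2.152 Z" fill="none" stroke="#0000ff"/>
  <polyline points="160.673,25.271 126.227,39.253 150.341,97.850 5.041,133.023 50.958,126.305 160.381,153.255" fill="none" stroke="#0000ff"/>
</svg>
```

; Generated by LaserGRBL
G21
G90
G0 X92.977 Y182.288
M3 S449
G1 X114.858 Y182.288 F2000
G1 X114.858 Y140.136
G1 X92.977 Y140.136
G1 X92.977 Y182.288
M5
G0 X88.079 Y126.240
M3 S449
G1 X75.036 Y88.419 F2000
G1 X35.761 Y80.805
G1 X9.529 Y111.010
G1 X22.572 Y148.831
G1 X61.847 Y156.445
G1 X88.079 Y126.240
M5
G0 X171.220 Y90.586
M3 S404
G1 X176.529 Y104.179 F3342
G1 X190.467 Y108.503
G1 X202.538 Y100.302
G1 X203.652 Y85.752
G1 X192.971 Y75.808
G1 X178.537 Y77.960
G1 X171.220 Y90.586
M5
G0 X160.673 Y186.175
M3 S404
G1 X126.227 Y172.193 F3342
G1 X150.341 Y113.596
G1 X5.041 Y78.423
G1 X50.958 Y85.141
G1 X160.381 Y58.191
M5
G0 X0.000 Y0.000

Since the viewBox matches the mm dimensions, user units are millimetres directly. The only transform is the Y-flip y_m = 211.446 − y_svg.

Shape 1 is a rectangle drawn with `<rect>`. Its stroke #ff00ff means score at S449, F2000. After flipping Y the toolpath is (92.977,182.288) → (114.858,182.288) → (114.858,140.136) → (92.977,140.136) → (92.977,182.288), returning to the start.

Shape 2 is a regular polygon drawn with `<path>`. Its stroke #ff00ff means score at S449, F2000. After flipping Y the toolpath is (88.079,126.240) → (75.036,88.419) → (35.761,80.805) → (9.529,111.010) → (22.572,148.831) → (61.847,156.445) → (88.079,126.240), returning to the start.

Shape 3 is a regular polygon drawn with `<path>`. Its stroke #0000ff means engrave at S404, F3342. After flipping Y the toolpath is (171.220,90.586) → (176.529,104.179) → (190.467,108.503) → (202.538,100.302) → (203.652,85.752) → (192.971,75.808) → (178.537,77.960) → (171.220,90.586), returning to the start.

Shape 4 is a open polyline drawn with `<polyline>`. Its stroke #0000ff means engrave at S404, F3342. After flipping Y the toolpath is (160.673,186.175) → (126.227,172.193) → (150.341,113.596) → (5.041,78.423) → (50.958,85.141) → (160.381,58.191).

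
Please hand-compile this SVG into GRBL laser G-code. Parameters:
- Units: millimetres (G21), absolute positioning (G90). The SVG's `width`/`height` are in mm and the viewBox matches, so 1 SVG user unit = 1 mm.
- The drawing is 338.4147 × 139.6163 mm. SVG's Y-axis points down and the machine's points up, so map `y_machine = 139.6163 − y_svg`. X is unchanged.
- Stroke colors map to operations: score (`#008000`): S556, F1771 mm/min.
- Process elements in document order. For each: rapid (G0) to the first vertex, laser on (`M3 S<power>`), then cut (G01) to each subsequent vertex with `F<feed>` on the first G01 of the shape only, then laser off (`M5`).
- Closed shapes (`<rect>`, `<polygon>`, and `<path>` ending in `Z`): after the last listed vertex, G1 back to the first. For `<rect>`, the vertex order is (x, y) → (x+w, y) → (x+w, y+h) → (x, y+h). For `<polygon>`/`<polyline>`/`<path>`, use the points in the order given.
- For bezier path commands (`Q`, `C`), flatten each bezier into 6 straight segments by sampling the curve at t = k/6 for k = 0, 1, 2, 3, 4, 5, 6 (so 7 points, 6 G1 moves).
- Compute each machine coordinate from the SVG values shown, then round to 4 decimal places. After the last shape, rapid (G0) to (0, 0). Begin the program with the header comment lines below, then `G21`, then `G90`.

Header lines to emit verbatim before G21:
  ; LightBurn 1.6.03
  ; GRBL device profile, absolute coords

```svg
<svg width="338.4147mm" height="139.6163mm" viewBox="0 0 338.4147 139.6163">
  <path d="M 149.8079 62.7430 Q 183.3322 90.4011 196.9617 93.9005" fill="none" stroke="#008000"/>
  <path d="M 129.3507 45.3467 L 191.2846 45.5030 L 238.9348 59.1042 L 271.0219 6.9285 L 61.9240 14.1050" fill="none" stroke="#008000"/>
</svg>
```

viewBox `0 0 338.4147 139.6163` with mm width/height → 1 unit = 1 mm. Flip: y_m = 139.6163 − y_svg.

**Shape 1** — `<path>` quadratic bezier, stroke `#008000` → score (S556, F1771). Control points (SVG): P0=(149.8079,62.7430), P1=(183.3322,90.4011), P2=(196.9617,93.9005); sampled at t=k/6. Machine vertices: (149.8079,76.8733) → (160.4300,68.3250) → (169.9469,61.1189) → (178.3585,55.2549) → (185.6648,50.7330) → (191.8659,47.5533) → (196.9617,45.7158). Open path.

**Shape 2** — `<path>` open polyline, stroke `#008000` → score (S556, F1771). Machine vertices: (129.3507,94.2696) → (191.2846,94.1133) → (238.9348,80.5121) → (271.0219,132.6878) → (61.9240,125.5113). Open path.

; LightBurn 1.6.03
; GRBL device profile, absolute coords
G21
G90
G0 X149.8079 Y76.8733
M3 S556
G01 X160.4300 Y68.3250 F1771
G01 X169.9469 Y61.1189
G01 X178.3585 Y55.2549
G01 X185.6648 Y50.7330
G01 X191.8659 Y47.5533
G01 X196.9617 Y45.7158
M5
G0 X129.3507 Y94.2696
M3 S556
G01 X191.2846 Y94.1133 F1771
G01 X238.9348 Y80.5121
G01 X271.0219 Y132.6878
G01 X61.9240 Y125.5113
M5
G0 X0.0000 Y0.0000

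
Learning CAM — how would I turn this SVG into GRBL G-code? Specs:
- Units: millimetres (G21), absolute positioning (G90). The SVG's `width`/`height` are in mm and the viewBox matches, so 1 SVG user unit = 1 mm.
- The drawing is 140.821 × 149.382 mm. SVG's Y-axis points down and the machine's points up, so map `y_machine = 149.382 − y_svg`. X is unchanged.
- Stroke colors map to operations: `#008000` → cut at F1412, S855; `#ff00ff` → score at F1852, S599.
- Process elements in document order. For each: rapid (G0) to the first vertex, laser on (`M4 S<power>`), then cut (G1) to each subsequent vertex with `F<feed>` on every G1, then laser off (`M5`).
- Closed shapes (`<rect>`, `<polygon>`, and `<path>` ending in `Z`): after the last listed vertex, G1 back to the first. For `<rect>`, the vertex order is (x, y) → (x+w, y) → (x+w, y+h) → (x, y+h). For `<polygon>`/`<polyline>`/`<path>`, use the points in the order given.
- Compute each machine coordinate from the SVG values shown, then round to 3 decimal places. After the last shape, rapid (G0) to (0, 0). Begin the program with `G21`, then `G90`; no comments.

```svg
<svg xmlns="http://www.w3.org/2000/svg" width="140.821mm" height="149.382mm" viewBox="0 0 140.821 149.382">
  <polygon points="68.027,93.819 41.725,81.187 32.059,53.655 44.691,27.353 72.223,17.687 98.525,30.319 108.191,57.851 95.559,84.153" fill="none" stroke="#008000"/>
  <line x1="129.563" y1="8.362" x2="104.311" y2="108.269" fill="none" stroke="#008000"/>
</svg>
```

G21
G90
G0 X68.027 Y55.563
M4 S855
G1 X41.725 Y68.195 F1412
G1 X32.059 Y95.727 F1412
G1 X44.691 Y122.029 F1412
G1 X72.223 Y131.695 F1412
G1 X98.525 Y119.063 F1412
G1 X108.191 Y91.531 F1412
G1 X95.559 Y65.229 F1412
G1 X68.027 Y55.563 F1412
M5
G0 X129.563 Y141.020
M4 S855
G1 X104.311 Y41.113 F1412
M5
G0 X0.000 Y0.000

viewBox `0 0 140.821 149.382` with mm width/height → 1 unit = 1 mm. Flip: y_m = 149.382 − y_svg.

**Shape 1** — `<polygon>` regular polygon, stroke `#008000` → cut (S855, F1412). Machine vertices: (68.027,55.563) → (41.725,68.195) → (32.059,95.727) → (44.691,122.029) → (72.223,131.695) → (98.525,119.063) → (108.191,91.531) → (95.559,65.229) → (68.027,55.563). Closed: final G1 returns to the first vertex.

**Shape 2** — `<line>` line segment, stroke `#008000` → cut (S855, F1412). Machine vertices: (129.563,141.020) → (104.311,41.113). Open path.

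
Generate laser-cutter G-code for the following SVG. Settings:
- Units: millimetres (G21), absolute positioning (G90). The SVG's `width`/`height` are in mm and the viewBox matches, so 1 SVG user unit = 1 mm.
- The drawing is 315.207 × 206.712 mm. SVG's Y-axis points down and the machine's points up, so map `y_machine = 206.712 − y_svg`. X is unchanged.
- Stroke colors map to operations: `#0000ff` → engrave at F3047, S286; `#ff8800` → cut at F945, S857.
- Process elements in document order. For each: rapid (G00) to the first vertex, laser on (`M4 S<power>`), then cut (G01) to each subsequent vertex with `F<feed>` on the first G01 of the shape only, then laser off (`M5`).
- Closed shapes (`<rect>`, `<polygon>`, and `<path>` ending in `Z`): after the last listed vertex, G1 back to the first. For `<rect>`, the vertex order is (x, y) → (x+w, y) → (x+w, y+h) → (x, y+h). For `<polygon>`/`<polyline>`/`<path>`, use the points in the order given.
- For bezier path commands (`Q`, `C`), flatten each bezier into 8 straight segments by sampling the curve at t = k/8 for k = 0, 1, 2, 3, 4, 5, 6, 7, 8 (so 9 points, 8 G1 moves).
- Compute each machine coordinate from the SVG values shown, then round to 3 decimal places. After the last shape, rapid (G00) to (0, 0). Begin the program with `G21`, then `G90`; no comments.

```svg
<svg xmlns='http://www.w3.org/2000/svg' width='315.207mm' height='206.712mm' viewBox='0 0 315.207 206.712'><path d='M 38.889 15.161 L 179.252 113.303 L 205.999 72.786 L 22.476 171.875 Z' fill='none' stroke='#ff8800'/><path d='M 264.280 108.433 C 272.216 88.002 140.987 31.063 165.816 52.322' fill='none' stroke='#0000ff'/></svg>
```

G21
G90
G00 X38.889 Y191.551
M4 S857
G01 X179.252 Y93.409 F945
G01 X205.999 Y133.926
G01 X22.476 Y34.837
G01 X38.889 Y191.551
M5
G00 X264.280 Y98.279
M4 S286
G01 X261.309 Y107.428 F3047
G01 X248.751 Y118.655
G01 X230.066 Y130.617
G01 X208.713 Y141.968
G01 X188.152 Y151.366
G01 X171.842 Y157.464
G01 X163.244 Y158.921
G01 X165.816 Y154.390
M5
G00 X0.000 Y0.000

viewBox `0 0 315.207 206.712` with mm width/height → 1 unit = 1 mm. Flip: y_m = 206.712 − y_svg.

**Shape 1** — `<path>` closed polygon, stroke `#ff8800` → cut (S857, F945). Machine vertices: (38.889,191.551) → (179.252,93.409) → (205.999,133.926) → (22.476,34.837) → (38.889,191.551). Closed: final G1 returns to the first vertex.

**Shape 2** — `<path>` cubic bezier, stroke `#0000ff` → engrave (S286, F3047). Control points (SVG): P0=(264.280,108.433), P1=(272.216,88.002), P2=(140.987,31.063), P3=(165.816,52.322); sampled at t=k/8. Machine vertices: (264.280,98.279) → (261.309,107.428) → (248.751,118.655) → (230.066,130.617) → (208.713,141.968) → (188.152,151.366) → (171.842,157.464) → (163.244,158.921) → (165.816,154.390). Open path.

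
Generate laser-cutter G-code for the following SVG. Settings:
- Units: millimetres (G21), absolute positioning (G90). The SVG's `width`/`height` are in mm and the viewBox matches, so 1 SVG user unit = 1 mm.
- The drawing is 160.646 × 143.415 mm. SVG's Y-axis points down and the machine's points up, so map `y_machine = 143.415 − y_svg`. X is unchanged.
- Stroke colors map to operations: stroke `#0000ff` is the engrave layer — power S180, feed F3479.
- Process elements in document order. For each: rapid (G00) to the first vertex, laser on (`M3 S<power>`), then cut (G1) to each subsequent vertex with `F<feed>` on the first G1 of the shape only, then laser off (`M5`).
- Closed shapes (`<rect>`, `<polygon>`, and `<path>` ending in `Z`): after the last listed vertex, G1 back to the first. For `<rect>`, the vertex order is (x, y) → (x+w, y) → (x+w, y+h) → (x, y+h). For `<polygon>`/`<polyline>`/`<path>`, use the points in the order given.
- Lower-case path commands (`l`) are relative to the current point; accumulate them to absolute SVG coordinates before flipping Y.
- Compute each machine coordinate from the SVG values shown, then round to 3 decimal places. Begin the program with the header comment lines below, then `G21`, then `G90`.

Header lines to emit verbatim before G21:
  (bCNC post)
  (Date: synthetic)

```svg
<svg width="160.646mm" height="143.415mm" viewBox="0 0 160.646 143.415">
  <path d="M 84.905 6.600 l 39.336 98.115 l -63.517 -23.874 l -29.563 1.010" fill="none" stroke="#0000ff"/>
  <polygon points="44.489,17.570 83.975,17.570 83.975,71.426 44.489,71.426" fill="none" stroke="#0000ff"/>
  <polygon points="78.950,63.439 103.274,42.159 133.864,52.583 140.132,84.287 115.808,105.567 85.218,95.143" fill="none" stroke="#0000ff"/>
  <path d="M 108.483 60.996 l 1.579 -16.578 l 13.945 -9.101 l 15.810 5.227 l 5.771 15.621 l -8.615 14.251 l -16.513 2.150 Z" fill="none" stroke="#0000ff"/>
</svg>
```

1 u = 1 mm; y_m = 143.415 − y.

[1] `<path>` open polyline, #0000ff→engrave S180 F3479: (84.905,136.815) → (124.241,38.700) → (60.724,62.574) → (31.161,61.564)

[2] `<polygon>` rectangle, #0000ff→engrave S180 F3479: (44.489,125.845) → (83.975,125.845) → (83.975,71.989) → (44.489,71.989) → (44.489,125.845) (closed)

[3] `<polygon>` regular polygon, #0000ff→engrave S180 F3479: (78.950,79.976) → (103.274,101.256) → (133.864,90.832) → (140.132,59.128) → (115.808,37.848) → (85.218,48.272) → (78.950,79.976) (closed)

[4] `<path>` regular polygon, #0000ff→engrave S180 F3479: (108.483,82.419) → (110.062,98.997) → (124.007,108.098) → (139.817,102.871) → (145.588,87.250) → (136.973,72.999) → (120.460,70.849) → (108.483,82.419) (closed)

(bCNC post)
(Date: synthetic)
G21
G90
G00 X84.905 Y136.815
M3 S180
G1 X124.241 Y38.700 F3479
G1 X60.724 Y62.574
G1 X31.161 Y61.564
M5
G00 X44.489 Y125.845
M3 S180
G1 X83.975 Y125.845 F3479
G1 X83.975 Y71.989
G1 X44.489 Y71.989
G1 X44.489 Y125.845
M5
G00 X78.950 Y79.976
M3 S180
G1 X103.274 Y101.256 F3479
G1 X133.864 Y90.832
G1 X140.132 Y59.128
G1 X115.808 Y37.848
G1 X85.218 Y48.272
G1 X78.950 Y79.976
M5
G00 X108.483 Y82.419
M3 S180
G1 X110.062 Y98.997 F3479
G1 X124.007 Y108.098
G1 X139.817 Y102.871
G1 X145.588 Y87.250
G1 X136.973 Y72.999
G1 X120.460 Y70.849
G1 X108.483 Y82.419
M5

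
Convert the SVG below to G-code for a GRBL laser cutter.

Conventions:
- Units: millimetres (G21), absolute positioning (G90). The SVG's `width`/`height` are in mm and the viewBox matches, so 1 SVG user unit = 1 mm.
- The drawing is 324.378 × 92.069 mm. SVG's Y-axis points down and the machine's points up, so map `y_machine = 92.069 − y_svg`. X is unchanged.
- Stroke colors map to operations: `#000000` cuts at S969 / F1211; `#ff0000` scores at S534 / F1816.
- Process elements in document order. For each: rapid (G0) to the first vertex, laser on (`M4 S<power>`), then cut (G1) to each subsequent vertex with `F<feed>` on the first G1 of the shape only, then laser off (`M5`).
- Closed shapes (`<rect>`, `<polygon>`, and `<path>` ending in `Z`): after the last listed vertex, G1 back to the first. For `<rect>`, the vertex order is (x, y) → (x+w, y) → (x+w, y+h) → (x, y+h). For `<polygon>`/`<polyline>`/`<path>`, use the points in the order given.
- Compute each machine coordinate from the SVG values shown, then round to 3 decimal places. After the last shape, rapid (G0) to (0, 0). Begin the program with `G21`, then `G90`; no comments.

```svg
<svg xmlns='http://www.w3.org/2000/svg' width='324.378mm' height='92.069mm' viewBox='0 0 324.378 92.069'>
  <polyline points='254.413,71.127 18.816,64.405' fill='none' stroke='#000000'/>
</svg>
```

G21
G90
G0 X254.413 Y20.942
M4 S969
G1 X18.816 Y27.664 F1211
M5
G0 X0.000 Y0.000

Since the viewBox matches the mm dimensions, user units are millimetres directly. The only transform is the Y-flip y_m = 92.069 − y_svg.

Shape 1 is a line segment drawn with `<polyline>`. Its stroke #000000 means cut at S969, F1211. After flipping Y the toolpath is (254.413,20.942) → (18.816,27.664).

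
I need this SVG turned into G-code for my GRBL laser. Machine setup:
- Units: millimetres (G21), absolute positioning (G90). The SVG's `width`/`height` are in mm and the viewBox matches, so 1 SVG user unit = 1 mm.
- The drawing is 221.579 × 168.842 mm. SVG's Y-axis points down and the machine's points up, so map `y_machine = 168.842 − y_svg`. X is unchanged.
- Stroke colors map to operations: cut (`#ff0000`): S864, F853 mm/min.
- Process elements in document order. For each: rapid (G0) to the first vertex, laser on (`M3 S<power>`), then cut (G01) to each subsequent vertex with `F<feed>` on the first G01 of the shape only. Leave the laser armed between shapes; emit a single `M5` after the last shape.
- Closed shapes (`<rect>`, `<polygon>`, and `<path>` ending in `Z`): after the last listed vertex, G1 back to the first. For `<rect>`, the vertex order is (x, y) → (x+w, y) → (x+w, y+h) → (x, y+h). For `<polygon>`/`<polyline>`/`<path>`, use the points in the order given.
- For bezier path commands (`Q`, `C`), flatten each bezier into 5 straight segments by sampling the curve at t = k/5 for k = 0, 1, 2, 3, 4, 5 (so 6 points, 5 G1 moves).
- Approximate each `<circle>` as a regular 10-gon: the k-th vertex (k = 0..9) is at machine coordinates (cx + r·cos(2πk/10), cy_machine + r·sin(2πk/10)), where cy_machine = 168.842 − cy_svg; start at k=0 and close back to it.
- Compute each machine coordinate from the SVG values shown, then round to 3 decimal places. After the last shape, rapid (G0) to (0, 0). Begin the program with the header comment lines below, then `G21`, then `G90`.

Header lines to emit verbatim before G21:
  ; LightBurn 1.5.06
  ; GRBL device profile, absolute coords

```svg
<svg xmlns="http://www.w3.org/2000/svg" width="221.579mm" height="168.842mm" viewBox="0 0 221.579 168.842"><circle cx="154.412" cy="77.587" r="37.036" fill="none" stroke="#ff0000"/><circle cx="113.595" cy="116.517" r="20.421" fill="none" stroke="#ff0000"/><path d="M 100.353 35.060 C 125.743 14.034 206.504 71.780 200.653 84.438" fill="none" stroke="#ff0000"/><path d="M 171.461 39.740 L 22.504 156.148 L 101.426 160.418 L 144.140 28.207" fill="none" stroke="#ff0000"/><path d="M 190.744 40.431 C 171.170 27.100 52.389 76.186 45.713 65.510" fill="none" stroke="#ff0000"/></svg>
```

viewBox `0 0 221.579 168.842` with mm width/height → 1 unit = 1 mm. Flip: y_m = 168.842 − y_svg.

**Shape 1** — `<circle>` circle, stroke `#ff0000` → cut (S864, F853). Machine vertices: (191.448,91.255) → (184.375,113.024) → (165.857,126.478) → (142.967,126.478) → (124.449,113.024) → (117.376,91.255) → (124.449,69.486) → (142.967,56.032) → (165.857,56.032) → (184.375,69.486) → (191.448,91.255). Closed: final G1 returns to the first vertex.

**Shape 2** — `<circle>` circle, stroke `#ff0000` → cut (S864, F853). Machine vertices: (134.016,52.325) → (130.116,64.328) → (119.905,71.747) → (107.285,71.747) → (97.074,64.328) → (93.174,52.325) → (97.074,40.322) → (107.285,32.903) → (119.905,32.903) → (130.116,40.322) → (134.016,52.325). Closed: final G1 returns to the first vertex.

**Shape 3** — `<path>` cubic bezier, stroke `#ff0000` → cut (S864, F853). Control points (SVG): P0=(100.353,35.060), P1=(125.743,14.034), P2=(206.504,71.780), P3=(200.653,84.438); sampled at t=k/5. Machine vertices: (100.353,133.782) → (121.096,137.936) → (148.312,129.130) → (175.187,113.309) → (194.906,96.418) → (200.653,84.404). Open path.

**Shape 4** — `<path>` open polyline, stroke `#ff0000` → cut (S864, F853). Machine vertices: (171.461,129.102) → (22.504,12.694) → (101.426,8.424) → (144.140,140.635). Open path.

**Shape 5** — `<path>` cubic bezier, stroke `#ff0000` → cut (S864, F853). Control points (SVG): P0=(190.744,40.431), P1=(171.170,27.100), P2=(52.389,76.186), P3=(45.713,65.510); sampled at t=k/5. Machine vertices: (190.744,128.411) → (168.785,129.897) → (133.160,122.267) → (94.011,111.387) → (61.481,103.120) → (45.713,103.332). Open path.

; LightBurn 1.5.06
; GRBL device profile, absolute coords
G21
G90
G0 X191.448 Y91.255
M3 S864
G01 X184.375 Y113.024 F853
G01 X165.857 Y126.478
G01 X142.967 Y126.478
G01 X124.449 Y113.024
G01 X117.376 Y91.255
G01 X124.449 Y69.486
G01 X142.967 Y56.032
G01 X165.857 Y56.032
G01 X184.375 Y69.486
G01 X191.448 Y91.255
G0 X134.016 Y52.325
M3 S864
G01 X130.116 Y64.328 F853
G01 X119.905 Y71.747
G01 X107.285 Y71.747
G01 X97.074 Y64.328
G01 X93.174 Y52.325
G01 X97.074 Y40.322
G01 X107.285 Y32.903
G01 X119.905 Y32.903
G01 X130.116 Y40.322
G01 X134.016 Y52.325
G0 X100.353 Y133.782
M3 S864
G01 X121.096 Y137.936 F853
G01 X148.312 Y129.130
G01 X175.187 Y113.309
G01 X194.906 Y96.418
G01 X200.653 Y84.404
G0 X171.461 Y129.102
M3 S864
G01 X22.504 Y12.694 F853
G01 X101.426 Y8.424
G01 X144.140 Y140.635
G0 X190.744 Y128.411
M3 S864
G01 X168.785 Y129.897 F853
G01 X133.160 Y122.267
G01 X94.011 Y111.387
G01 X61.481 Y103.120
G01 X45.713 Y103.332
M5
G0 X0.000 Y0.000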